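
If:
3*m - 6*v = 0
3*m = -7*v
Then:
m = 0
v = 0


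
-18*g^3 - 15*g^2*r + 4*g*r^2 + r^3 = (-3*g + r)*(g + r)*(6*g + r)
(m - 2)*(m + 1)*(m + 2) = m^3 + m^2 - 4*m - 4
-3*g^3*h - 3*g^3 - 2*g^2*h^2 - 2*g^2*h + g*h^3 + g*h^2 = (-3*g + h)*(g + h)*(g*h + g)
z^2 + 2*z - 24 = (z - 4)*(z + 6)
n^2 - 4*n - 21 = (n - 7)*(n + 3)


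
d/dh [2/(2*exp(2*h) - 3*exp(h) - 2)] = (6 - 8*exp(h))*exp(h)/(-2*exp(2*h) + 3*exp(h) + 2)^2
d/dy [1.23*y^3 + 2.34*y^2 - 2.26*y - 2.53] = 3.69*y^2 + 4.68*y - 2.26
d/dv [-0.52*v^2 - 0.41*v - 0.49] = -1.04*v - 0.41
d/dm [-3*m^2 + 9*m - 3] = 9 - 6*m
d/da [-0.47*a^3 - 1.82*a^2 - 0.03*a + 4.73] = -1.41*a^2 - 3.64*a - 0.03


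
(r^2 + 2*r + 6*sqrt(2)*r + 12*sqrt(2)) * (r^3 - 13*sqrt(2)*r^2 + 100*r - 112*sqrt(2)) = r^5 - 7*sqrt(2)*r^4 + 2*r^4 - 56*r^3 - 14*sqrt(2)*r^3 - 112*r^2 + 488*sqrt(2)*r^2 - 1344*r + 976*sqrt(2)*r - 2688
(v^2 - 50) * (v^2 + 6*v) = v^4 + 6*v^3 - 50*v^2 - 300*v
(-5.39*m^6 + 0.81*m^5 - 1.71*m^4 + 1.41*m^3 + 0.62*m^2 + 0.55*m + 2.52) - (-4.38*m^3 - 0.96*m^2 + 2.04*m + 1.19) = -5.39*m^6 + 0.81*m^5 - 1.71*m^4 + 5.79*m^3 + 1.58*m^2 - 1.49*m + 1.33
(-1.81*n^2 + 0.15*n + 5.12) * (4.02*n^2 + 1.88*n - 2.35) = -7.2762*n^4 - 2.7998*n^3 + 25.1179*n^2 + 9.2731*n - 12.032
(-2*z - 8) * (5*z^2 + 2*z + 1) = -10*z^3 - 44*z^2 - 18*z - 8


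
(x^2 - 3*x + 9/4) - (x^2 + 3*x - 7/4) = 4 - 6*x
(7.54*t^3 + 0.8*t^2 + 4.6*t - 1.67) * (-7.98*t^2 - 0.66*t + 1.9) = -60.1692*t^5 - 11.3604*t^4 - 22.91*t^3 + 11.8106*t^2 + 9.8422*t - 3.173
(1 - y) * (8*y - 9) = -8*y^2 + 17*y - 9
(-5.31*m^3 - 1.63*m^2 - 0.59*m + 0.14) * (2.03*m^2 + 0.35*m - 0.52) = -10.7793*m^5 - 5.1674*m^4 + 0.993*m^3 + 0.9253*m^2 + 0.3558*m - 0.0728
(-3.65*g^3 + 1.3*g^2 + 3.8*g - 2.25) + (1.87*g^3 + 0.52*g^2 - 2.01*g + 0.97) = -1.78*g^3 + 1.82*g^2 + 1.79*g - 1.28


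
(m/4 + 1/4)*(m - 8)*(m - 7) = m^3/4 - 7*m^2/2 + 41*m/4 + 14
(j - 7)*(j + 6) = j^2 - j - 42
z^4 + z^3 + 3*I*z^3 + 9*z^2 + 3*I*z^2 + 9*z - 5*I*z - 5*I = (z - I)*(z + 5*I)*(-I*z - I)*(I*z + 1)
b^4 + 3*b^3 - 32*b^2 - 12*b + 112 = (b - 4)*(b - 2)*(b + 2)*(b + 7)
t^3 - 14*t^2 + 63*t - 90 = (t - 6)*(t - 5)*(t - 3)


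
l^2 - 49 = (l - 7)*(l + 7)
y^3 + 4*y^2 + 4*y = y*(y + 2)^2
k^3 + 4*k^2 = k^2*(k + 4)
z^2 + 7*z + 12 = (z + 3)*(z + 4)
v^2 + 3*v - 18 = (v - 3)*(v + 6)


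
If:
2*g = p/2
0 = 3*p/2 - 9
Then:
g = 3/2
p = 6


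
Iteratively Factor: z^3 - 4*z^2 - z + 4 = (z - 4)*(z^2 - 1) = (z - 4)*(z - 1)*(z + 1)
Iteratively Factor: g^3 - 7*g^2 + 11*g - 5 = (g - 1)*(g^2 - 6*g + 5) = (g - 1)^2*(g - 5)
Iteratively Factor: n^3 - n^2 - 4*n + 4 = (n - 1)*(n^2 - 4) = (n - 1)*(n + 2)*(n - 2)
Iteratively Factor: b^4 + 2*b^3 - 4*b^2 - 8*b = (b)*(b^3 + 2*b^2 - 4*b - 8) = b*(b - 2)*(b^2 + 4*b + 4) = b*(b - 2)*(b + 2)*(b + 2)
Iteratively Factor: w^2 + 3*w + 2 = (w + 1)*(w + 2)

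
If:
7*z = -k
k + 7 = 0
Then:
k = -7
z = 1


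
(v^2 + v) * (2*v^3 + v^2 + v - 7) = 2*v^5 + 3*v^4 + 2*v^3 - 6*v^2 - 7*v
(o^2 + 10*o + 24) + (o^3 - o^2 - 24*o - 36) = o^3 - 14*o - 12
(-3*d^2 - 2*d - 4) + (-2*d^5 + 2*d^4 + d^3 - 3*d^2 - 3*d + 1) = -2*d^5 + 2*d^4 + d^3 - 6*d^2 - 5*d - 3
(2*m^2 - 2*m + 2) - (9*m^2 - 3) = -7*m^2 - 2*m + 5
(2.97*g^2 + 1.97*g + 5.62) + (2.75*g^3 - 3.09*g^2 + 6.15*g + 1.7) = 2.75*g^3 - 0.12*g^2 + 8.12*g + 7.32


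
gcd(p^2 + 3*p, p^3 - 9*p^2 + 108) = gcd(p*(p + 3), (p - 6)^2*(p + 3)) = p + 3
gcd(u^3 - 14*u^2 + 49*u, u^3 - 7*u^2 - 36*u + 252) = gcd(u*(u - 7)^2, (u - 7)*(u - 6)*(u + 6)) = u - 7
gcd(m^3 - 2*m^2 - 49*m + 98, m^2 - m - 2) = m - 2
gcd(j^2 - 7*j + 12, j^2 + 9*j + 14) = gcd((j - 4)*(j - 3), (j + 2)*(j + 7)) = 1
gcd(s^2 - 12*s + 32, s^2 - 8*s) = s - 8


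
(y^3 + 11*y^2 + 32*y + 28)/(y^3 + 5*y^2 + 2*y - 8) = (y^2 + 9*y + 14)/(y^2 + 3*y - 4)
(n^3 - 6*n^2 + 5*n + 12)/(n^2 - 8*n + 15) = (n^2 - 3*n - 4)/(n - 5)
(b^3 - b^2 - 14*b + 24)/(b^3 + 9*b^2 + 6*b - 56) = (b - 3)/(b + 7)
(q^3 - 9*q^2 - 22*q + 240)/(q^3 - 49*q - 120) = (q - 6)/(q + 3)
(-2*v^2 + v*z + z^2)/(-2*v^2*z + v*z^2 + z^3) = 1/z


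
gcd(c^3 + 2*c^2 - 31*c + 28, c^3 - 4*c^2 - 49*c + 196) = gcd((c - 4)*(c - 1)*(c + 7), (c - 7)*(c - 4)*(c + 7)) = c^2 + 3*c - 28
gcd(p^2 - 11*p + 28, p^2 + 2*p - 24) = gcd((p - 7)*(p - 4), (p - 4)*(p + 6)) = p - 4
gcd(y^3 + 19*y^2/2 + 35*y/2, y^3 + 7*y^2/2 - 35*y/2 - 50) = y + 5/2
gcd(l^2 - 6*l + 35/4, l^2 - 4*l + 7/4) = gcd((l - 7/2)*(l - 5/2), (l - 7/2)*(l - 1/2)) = l - 7/2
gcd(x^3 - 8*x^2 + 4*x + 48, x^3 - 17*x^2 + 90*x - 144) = x - 6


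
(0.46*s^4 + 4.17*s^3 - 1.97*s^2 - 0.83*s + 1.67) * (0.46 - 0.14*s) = -0.0644*s^5 - 0.3722*s^4 + 2.194*s^3 - 0.79*s^2 - 0.6156*s + 0.7682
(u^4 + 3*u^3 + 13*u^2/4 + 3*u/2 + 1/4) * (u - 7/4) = u^5 + 5*u^4/4 - 2*u^3 - 67*u^2/16 - 19*u/8 - 7/16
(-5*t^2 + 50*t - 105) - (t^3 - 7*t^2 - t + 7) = -t^3 + 2*t^2 + 51*t - 112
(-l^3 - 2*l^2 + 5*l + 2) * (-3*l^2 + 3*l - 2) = 3*l^5 + 3*l^4 - 19*l^3 + 13*l^2 - 4*l - 4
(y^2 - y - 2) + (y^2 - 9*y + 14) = 2*y^2 - 10*y + 12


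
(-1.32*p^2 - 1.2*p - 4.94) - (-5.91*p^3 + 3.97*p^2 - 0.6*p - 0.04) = 5.91*p^3 - 5.29*p^2 - 0.6*p - 4.9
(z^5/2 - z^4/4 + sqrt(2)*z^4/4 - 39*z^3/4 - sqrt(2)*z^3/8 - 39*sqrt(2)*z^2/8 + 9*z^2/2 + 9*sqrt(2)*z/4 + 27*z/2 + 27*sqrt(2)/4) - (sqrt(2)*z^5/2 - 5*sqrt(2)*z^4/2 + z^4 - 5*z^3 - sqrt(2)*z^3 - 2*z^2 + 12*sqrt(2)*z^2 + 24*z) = -sqrt(2)*z^5/2 + z^5/2 - 5*z^4/4 + 11*sqrt(2)*z^4/4 - 19*z^3/4 + 7*sqrt(2)*z^3/8 - 135*sqrt(2)*z^2/8 + 13*z^2/2 - 21*z/2 + 9*sqrt(2)*z/4 + 27*sqrt(2)/4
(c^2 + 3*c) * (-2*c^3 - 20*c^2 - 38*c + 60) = -2*c^5 - 26*c^4 - 98*c^3 - 54*c^2 + 180*c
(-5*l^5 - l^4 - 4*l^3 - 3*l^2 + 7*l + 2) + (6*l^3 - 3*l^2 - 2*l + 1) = -5*l^5 - l^4 + 2*l^3 - 6*l^2 + 5*l + 3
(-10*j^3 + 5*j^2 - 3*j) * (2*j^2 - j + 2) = -20*j^5 + 20*j^4 - 31*j^3 + 13*j^2 - 6*j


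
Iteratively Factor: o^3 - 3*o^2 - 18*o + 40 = (o - 5)*(o^2 + 2*o - 8) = (o - 5)*(o + 4)*(o - 2)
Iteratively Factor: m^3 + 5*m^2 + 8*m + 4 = (m + 2)*(m^2 + 3*m + 2) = (m + 1)*(m + 2)*(m + 2)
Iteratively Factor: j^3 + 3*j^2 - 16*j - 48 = (j + 3)*(j^2 - 16) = (j - 4)*(j + 3)*(j + 4)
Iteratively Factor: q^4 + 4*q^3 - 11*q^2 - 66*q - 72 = (q + 2)*(q^3 + 2*q^2 - 15*q - 36) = (q + 2)*(q + 3)*(q^2 - q - 12) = (q - 4)*(q + 2)*(q + 3)*(q + 3)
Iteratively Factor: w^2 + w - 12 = (w + 4)*(w - 3)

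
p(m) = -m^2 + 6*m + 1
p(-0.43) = -1.76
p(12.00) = -71.00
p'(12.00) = -18.00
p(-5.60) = -63.96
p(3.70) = 9.51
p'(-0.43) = 6.86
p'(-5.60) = 17.20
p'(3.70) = -1.40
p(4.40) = 8.04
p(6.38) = -1.42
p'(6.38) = -6.76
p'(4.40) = -2.80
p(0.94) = 5.76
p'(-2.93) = 11.86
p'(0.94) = 4.12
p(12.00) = -71.00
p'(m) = 6 - 2*m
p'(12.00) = -18.00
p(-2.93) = -25.16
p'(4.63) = -3.26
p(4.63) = 7.34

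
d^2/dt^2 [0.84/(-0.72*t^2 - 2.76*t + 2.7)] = (0.870912*t^2 + 3.338496*t - 0.84*(1.44*t + 2.76)*(2.88*t + 5.52) - 3.26592)/(0.72*t^2 + 2.76*t - 2.7)^3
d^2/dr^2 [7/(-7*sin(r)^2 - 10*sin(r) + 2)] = 14*(98*sin(r)^4 + 105*sin(r)^3 - 69*sin(r)^2 - 200*sin(r) - 114)/(7*sin(r)^2 + 10*sin(r) - 2)^3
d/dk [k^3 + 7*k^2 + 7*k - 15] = 3*k^2 + 14*k + 7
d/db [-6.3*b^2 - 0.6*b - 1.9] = -12.6*b - 0.6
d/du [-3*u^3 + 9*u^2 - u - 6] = -9*u^2 + 18*u - 1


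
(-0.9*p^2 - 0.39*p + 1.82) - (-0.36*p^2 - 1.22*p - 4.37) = -0.54*p^2 + 0.83*p + 6.19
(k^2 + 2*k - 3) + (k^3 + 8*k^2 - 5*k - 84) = k^3 + 9*k^2 - 3*k - 87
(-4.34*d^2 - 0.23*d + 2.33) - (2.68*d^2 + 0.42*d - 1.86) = -7.02*d^2 - 0.65*d + 4.19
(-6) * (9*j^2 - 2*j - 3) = -54*j^2 + 12*j + 18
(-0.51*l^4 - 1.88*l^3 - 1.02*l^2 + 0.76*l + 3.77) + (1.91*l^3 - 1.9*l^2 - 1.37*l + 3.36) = -0.51*l^4 + 0.03*l^3 - 2.92*l^2 - 0.61*l + 7.13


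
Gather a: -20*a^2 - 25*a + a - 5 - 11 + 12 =-20*a^2 - 24*a - 4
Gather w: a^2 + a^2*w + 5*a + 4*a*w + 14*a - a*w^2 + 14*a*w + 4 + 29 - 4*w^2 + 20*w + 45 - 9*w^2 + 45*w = a^2 + 19*a + w^2*(-a - 13) + w*(a^2 + 18*a + 65) + 78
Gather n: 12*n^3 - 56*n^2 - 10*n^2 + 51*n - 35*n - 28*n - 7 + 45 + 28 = 12*n^3 - 66*n^2 - 12*n + 66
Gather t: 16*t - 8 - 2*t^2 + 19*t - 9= -2*t^2 + 35*t - 17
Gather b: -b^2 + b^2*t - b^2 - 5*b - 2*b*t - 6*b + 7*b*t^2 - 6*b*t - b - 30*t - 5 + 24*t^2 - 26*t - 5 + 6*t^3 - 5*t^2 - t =b^2*(t - 2) + b*(7*t^2 - 8*t - 12) + 6*t^3 + 19*t^2 - 57*t - 10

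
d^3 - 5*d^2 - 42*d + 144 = (d - 8)*(d - 3)*(d + 6)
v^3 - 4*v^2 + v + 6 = (v - 3)*(v - 2)*(v + 1)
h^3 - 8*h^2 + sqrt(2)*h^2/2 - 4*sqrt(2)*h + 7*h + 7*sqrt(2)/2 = (h - 7)*(h - 1)*(h + sqrt(2)/2)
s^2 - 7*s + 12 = (s - 4)*(s - 3)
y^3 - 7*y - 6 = (y - 3)*(y + 1)*(y + 2)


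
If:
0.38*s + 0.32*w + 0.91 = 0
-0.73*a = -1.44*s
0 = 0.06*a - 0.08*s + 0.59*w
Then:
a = -5.00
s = -2.53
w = 0.16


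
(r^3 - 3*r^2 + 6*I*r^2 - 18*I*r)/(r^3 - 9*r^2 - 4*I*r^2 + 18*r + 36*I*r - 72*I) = r*(r + 6*I)/(r^2 - 2*r*(3 + 2*I) + 24*I)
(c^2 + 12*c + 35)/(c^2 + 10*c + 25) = (c + 7)/(c + 5)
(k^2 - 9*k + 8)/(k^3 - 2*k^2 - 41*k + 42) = (k - 8)/(k^2 - k - 42)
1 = 1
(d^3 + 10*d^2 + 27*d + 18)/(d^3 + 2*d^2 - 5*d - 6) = (d + 6)/(d - 2)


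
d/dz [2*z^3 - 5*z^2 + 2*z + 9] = 6*z^2 - 10*z + 2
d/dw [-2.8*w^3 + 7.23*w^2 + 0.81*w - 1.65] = -8.4*w^2 + 14.46*w + 0.81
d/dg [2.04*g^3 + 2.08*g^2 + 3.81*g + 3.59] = 6.12*g^2 + 4.16*g + 3.81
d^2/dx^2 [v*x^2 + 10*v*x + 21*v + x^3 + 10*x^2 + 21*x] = 2*v + 6*x + 20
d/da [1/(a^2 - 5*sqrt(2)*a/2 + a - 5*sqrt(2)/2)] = 2*(-4*a - 2 + 5*sqrt(2))/(2*a^2 - 5*sqrt(2)*a + 2*a - 5*sqrt(2))^2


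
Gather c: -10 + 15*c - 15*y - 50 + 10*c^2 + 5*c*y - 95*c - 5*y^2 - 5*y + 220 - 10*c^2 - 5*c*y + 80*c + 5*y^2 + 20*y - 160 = 0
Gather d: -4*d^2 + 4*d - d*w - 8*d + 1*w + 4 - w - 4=-4*d^2 + d*(-w - 4)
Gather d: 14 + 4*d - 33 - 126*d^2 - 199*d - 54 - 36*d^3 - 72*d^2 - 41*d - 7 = -36*d^3 - 198*d^2 - 236*d - 80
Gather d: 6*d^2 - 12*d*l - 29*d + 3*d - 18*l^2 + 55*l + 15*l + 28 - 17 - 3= 6*d^2 + d*(-12*l - 26) - 18*l^2 + 70*l + 8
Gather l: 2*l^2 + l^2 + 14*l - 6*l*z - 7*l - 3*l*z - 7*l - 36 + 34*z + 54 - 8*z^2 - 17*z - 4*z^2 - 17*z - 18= 3*l^2 - 9*l*z - 12*z^2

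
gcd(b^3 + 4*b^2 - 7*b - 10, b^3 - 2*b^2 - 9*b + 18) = b - 2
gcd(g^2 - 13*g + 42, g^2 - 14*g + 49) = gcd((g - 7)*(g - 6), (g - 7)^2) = g - 7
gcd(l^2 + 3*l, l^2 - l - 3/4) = 1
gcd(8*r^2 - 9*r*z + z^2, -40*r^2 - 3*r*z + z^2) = -8*r + z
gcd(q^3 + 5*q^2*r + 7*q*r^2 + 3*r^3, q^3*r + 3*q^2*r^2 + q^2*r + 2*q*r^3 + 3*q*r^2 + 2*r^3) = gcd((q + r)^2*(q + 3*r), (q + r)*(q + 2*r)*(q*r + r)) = q + r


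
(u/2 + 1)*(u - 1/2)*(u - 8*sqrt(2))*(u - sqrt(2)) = u^4/2 - 9*sqrt(2)*u^3/2 + 3*u^3/4 - 27*sqrt(2)*u^2/4 + 15*u^2/2 + 9*sqrt(2)*u/2 + 12*u - 8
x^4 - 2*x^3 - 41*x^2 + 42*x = x*(x - 7)*(x - 1)*(x + 6)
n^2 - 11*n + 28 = (n - 7)*(n - 4)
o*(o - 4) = o^2 - 4*o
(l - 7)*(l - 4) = l^2 - 11*l + 28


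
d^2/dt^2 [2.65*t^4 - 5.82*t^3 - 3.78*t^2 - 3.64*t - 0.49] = 31.8*t^2 - 34.92*t - 7.56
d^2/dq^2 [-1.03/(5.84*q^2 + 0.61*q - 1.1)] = (70.257536*q^2 + 7.338544*q - 1.03*(11.68*q + 0.61)*(23.36*q + 1.22) - 13.23344)/(5.84*q^2 + 0.61*q - 1.1)^3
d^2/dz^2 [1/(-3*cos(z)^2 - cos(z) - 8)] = (36*sin(z)^4 + 77*sin(z)^2 - 77*cos(z)/4 + 9*cos(3*z)/4 - 67)/(-3*sin(z)^2 + cos(z) + 11)^3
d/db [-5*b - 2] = -5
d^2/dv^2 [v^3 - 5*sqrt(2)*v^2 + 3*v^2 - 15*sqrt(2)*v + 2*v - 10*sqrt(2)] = 6*v - 10*sqrt(2) + 6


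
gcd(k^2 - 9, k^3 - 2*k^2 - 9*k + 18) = k^2 - 9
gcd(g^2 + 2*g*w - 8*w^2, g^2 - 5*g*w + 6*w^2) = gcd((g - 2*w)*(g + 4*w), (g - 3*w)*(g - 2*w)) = -g + 2*w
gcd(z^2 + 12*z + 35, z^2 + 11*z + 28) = z + 7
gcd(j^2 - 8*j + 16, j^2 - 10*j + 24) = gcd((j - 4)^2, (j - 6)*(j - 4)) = j - 4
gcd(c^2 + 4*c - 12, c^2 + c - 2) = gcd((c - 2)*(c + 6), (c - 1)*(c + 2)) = 1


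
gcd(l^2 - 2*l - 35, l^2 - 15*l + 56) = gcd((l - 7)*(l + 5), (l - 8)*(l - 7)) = l - 7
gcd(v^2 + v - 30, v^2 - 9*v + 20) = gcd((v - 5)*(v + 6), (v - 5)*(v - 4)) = v - 5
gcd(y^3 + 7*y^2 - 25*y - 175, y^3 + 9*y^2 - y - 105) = y^2 + 12*y + 35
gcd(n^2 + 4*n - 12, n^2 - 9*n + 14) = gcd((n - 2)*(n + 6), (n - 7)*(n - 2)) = n - 2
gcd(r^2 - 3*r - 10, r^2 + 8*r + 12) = r + 2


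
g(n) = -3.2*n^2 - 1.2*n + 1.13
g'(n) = -6.4*n - 1.2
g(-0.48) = 0.97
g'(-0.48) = 1.87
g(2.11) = -15.65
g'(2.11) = -14.70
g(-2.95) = -23.18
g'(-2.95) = 17.68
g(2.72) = -25.81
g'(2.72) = -18.61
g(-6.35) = -120.28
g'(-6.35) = 39.44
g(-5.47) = -88.05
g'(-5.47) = 33.81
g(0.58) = -0.64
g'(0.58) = -4.91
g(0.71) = -1.34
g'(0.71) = -5.74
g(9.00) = -268.87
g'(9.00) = -58.80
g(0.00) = 1.13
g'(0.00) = -1.20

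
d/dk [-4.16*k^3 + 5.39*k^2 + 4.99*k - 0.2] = -12.48*k^2 + 10.78*k + 4.99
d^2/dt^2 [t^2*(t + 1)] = 6*t + 2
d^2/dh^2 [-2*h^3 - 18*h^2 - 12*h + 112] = -12*h - 36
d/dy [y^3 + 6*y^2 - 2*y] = 3*y^2 + 12*y - 2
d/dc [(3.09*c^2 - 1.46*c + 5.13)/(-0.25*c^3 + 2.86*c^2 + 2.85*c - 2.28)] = (0.7725*c^4 - 0.73*c^3 + 16.8296*c^2 - 43.434*c - 11.2917)/(0.0625*c^6 - 1.43*c^5 + 6.7546*c^4 + 17.442*c^3 - 4.9191*c^2 - 12.996*c + 5.1984)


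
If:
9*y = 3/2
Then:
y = 1/6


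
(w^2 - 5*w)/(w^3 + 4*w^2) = (w - 5)/(w*(w + 4))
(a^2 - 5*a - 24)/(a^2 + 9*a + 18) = (a - 8)/(a + 6)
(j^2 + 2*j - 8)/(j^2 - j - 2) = (j + 4)/(j + 1)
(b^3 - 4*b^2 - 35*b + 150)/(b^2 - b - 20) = (b^2 + b - 30)/(b + 4)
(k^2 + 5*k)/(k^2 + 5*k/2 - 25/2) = 2*k/(2*k - 5)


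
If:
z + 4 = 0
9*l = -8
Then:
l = -8/9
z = -4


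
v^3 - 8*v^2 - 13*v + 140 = (v - 7)*(v - 5)*(v + 4)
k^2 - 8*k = k*(k - 8)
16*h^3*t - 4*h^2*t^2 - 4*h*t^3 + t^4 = t*(-4*h + t)*(-2*h + t)*(2*h + t)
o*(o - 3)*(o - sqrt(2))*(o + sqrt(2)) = o^4 - 3*o^3 - 2*o^2 + 6*o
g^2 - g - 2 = (g - 2)*(g + 1)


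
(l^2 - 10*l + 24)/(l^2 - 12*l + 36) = (l - 4)/(l - 6)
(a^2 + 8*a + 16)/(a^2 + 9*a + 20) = (a + 4)/(a + 5)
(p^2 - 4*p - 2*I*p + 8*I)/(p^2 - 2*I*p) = (p - 4)/p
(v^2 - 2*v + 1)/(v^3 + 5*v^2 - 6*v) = (v - 1)/(v*(v + 6))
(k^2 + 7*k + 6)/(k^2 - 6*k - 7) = (k + 6)/(k - 7)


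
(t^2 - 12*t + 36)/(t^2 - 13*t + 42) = (t - 6)/(t - 7)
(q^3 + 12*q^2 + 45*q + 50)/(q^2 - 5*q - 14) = (q^2 + 10*q + 25)/(q - 7)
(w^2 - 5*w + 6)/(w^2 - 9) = (w - 2)/(w + 3)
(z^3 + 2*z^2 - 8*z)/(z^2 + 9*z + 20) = z*(z - 2)/(z + 5)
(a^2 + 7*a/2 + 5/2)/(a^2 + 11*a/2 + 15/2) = (a + 1)/(a + 3)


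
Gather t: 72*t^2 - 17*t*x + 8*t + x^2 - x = 72*t^2 + t*(8 - 17*x) + x^2 - x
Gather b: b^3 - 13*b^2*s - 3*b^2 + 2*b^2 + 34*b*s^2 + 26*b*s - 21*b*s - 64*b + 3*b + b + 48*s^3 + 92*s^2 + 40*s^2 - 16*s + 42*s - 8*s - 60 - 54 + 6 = b^3 + b^2*(-13*s - 1) + b*(34*s^2 + 5*s - 60) + 48*s^3 + 132*s^2 + 18*s - 108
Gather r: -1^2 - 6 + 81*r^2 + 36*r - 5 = 81*r^2 + 36*r - 12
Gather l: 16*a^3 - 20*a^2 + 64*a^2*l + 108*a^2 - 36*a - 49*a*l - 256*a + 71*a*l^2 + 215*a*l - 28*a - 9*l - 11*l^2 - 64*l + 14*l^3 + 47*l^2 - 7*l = 16*a^3 + 88*a^2 - 320*a + 14*l^3 + l^2*(71*a + 36) + l*(64*a^2 + 166*a - 80)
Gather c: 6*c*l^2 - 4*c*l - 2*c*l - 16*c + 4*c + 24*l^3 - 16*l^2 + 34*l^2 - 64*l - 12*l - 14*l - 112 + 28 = c*(6*l^2 - 6*l - 12) + 24*l^3 + 18*l^2 - 90*l - 84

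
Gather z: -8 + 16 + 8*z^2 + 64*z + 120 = 8*z^2 + 64*z + 128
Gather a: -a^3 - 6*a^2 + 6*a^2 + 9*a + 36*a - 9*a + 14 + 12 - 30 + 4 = -a^3 + 36*a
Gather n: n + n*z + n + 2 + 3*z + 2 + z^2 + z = n*(z + 2) + z^2 + 4*z + 4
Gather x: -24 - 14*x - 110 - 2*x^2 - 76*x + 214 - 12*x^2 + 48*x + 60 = -14*x^2 - 42*x + 140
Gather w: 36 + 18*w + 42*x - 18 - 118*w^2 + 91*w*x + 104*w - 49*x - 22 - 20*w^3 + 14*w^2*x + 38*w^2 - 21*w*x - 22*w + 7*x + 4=-20*w^3 + w^2*(14*x - 80) + w*(70*x + 100)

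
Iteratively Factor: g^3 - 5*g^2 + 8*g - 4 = (g - 2)*(g^2 - 3*g + 2) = (g - 2)^2*(g - 1)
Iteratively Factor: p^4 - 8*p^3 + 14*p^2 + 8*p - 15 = (p - 1)*(p^3 - 7*p^2 + 7*p + 15) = (p - 3)*(p - 1)*(p^2 - 4*p - 5) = (p - 5)*(p - 3)*(p - 1)*(p + 1)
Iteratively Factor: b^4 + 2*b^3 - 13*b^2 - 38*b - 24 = (b + 1)*(b^3 + b^2 - 14*b - 24) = (b + 1)*(b + 2)*(b^2 - b - 12) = (b - 4)*(b + 1)*(b + 2)*(b + 3)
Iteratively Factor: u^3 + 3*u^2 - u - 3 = (u + 1)*(u^2 + 2*u - 3) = (u - 1)*(u + 1)*(u + 3)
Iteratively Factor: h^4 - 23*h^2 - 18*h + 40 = (h + 2)*(h^3 - 2*h^2 - 19*h + 20) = (h - 1)*(h + 2)*(h^2 - h - 20) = (h - 5)*(h - 1)*(h + 2)*(h + 4)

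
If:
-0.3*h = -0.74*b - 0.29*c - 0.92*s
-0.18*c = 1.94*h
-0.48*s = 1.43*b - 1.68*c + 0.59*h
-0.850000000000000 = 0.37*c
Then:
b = -4.18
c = -2.30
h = 0.21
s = 4.16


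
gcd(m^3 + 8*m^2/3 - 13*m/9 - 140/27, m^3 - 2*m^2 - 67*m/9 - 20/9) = m + 5/3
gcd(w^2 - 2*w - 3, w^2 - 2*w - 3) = w^2 - 2*w - 3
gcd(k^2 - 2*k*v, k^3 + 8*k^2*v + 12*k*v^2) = k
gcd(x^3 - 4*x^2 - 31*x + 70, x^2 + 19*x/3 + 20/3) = x + 5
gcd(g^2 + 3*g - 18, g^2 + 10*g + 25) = 1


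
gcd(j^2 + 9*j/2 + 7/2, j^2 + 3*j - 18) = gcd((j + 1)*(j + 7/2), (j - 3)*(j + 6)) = 1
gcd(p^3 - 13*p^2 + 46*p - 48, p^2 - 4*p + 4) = p - 2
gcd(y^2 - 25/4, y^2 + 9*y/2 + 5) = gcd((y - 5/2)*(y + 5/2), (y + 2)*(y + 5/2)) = y + 5/2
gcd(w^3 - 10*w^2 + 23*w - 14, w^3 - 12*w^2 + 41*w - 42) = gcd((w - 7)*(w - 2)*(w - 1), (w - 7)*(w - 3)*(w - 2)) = w^2 - 9*w + 14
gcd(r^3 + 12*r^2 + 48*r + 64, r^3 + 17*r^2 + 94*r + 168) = r + 4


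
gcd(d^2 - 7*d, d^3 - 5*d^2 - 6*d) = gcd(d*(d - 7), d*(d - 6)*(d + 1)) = d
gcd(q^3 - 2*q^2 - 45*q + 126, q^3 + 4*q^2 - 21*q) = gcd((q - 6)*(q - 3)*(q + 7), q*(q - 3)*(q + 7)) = q^2 + 4*q - 21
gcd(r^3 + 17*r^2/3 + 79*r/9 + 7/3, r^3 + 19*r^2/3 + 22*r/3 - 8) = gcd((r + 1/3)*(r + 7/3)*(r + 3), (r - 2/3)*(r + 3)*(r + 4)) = r + 3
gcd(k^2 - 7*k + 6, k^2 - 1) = k - 1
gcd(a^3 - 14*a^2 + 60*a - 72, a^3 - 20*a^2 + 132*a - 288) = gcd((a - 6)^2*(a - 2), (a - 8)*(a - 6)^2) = a^2 - 12*a + 36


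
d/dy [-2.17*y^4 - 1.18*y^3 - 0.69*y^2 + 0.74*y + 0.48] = -8.68*y^3 - 3.54*y^2 - 1.38*y + 0.74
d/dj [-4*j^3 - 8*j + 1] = -12*j^2 - 8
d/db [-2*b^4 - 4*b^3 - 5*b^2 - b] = -8*b^3 - 12*b^2 - 10*b - 1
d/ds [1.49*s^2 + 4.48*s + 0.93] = 2.98*s + 4.48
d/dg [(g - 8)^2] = 2*g - 16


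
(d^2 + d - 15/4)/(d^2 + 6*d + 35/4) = (2*d - 3)/(2*d + 7)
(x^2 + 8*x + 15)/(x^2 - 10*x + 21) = (x^2 + 8*x + 15)/(x^2 - 10*x + 21)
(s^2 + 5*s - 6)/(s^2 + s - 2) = (s + 6)/(s + 2)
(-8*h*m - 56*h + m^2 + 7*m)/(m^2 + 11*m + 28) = (-8*h + m)/(m + 4)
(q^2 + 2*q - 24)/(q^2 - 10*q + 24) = (q + 6)/(q - 6)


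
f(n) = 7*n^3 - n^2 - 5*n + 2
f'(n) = 21*n^2 - 2*n - 5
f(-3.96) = -428.58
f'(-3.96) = 332.23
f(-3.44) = -277.59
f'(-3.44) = 250.39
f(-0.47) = 3.40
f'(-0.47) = 0.58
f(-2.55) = -107.82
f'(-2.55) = 136.65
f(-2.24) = -70.49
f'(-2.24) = 104.85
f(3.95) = 398.06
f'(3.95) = 314.75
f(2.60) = 105.27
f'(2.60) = 131.76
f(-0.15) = 2.70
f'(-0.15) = -4.23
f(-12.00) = -12178.00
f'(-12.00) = 3043.00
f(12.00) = 11894.00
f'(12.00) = 2995.00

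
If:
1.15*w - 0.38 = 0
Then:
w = 0.33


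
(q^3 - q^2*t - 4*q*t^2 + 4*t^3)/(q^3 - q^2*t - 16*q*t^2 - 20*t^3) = (q^2 - 3*q*t + 2*t^2)/(q^2 - 3*q*t - 10*t^2)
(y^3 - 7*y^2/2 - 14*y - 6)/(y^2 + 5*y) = (y^3 - 7*y^2/2 - 14*y - 6)/(y*(y + 5))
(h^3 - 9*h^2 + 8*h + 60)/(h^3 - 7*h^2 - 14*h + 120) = (h + 2)/(h + 4)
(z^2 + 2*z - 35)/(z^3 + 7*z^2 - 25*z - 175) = 1/(z + 5)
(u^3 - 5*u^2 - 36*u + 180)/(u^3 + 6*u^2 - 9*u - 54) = (u^2 - 11*u + 30)/(u^2 - 9)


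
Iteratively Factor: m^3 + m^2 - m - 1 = (m + 1)*(m^2 - 1) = (m - 1)*(m + 1)*(m + 1)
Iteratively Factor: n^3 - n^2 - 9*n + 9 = (n - 3)*(n^2 + 2*n - 3) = (n - 3)*(n + 3)*(n - 1)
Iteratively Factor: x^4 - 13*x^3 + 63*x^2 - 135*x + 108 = (x - 3)*(x^3 - 10*x^2 + 33*x - 36) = (x - 3)^2*(x^2 - 7*x + 12) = (x - 4)*(x - 3)^2*(x - 3)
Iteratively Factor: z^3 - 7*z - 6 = (z + 2)*(z^2 - 2*z - 3) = (z - 3)*(z + 2)*(z + 1)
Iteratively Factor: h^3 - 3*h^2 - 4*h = (h + 1)*(h^2 - 4*h) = h*(h + 1)*(h - 4)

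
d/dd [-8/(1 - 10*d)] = -80/(10*d - 1)^2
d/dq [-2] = 0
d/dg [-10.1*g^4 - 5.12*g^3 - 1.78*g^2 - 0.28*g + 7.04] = -40.4*g^3 - 15.36*g^2 - 3.56*g - 0.28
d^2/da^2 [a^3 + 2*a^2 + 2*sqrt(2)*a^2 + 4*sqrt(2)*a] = 6*a + 4 + 4*sqrt(2)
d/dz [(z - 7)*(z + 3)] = 2*z - 4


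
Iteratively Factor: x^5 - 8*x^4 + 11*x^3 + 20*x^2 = (x - 5)*(x^4 - 3*x^3 - 4*x^2) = x*(x - 5)*(x^3 - 3*x^2 - 4*x) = x*(x - 5)*(x - 4)*(x^2 + x) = x*(x - 5)*(x - 4)*(x + 1)*(x)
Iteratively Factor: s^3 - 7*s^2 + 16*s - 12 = (s - 3)*(s^2 - 4*s + 4) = (s - 3)*(s - 2)*(s - 2)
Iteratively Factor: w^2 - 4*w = (w - 4)*(w)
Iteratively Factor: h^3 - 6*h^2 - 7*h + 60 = (h - 4)*(h^2 - 2*h - 15) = (h - 4)*(h + 3)*(h - 5)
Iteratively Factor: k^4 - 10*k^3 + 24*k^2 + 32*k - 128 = (k + 2)*(k^3 - 12*k^2 + 48*k - 64) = (k - 4)*(k + 2)*(k^2 - 8*k + 16) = (k - 4)^2*(k + 2)*(k - 4)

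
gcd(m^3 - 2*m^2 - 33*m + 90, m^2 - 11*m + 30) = m - 5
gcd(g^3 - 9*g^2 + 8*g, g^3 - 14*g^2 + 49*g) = g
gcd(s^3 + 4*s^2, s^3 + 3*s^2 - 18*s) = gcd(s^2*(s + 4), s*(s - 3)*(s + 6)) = s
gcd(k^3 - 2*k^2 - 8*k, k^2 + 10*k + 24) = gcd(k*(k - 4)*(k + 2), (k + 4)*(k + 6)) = 1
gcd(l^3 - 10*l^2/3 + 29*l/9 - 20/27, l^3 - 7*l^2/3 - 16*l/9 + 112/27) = l - 4/3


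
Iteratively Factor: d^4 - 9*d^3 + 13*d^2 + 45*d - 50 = (d - 5)*(d^3 - 4*d^2 - 7*d + 10) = (d - 5)*(d - 1)*(d^2 - 3*d - 10) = (d - 5)*(d - 1)*(d + 2)*(d - 5)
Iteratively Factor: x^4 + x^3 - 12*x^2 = (x + 4)*(x^3 - 3*x^2) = x*(x + 4)*(x^2 - 3*x) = x^2*(x + 4)*(x - 3)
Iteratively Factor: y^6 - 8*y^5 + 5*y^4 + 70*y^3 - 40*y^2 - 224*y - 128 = (y + 1)*(y^5 - 9*y^4 + 14*y^3 + 56*y^2 - 96*y - 128) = (y - 4)*(y + 1)*(y^4 - 5*y^3 - 6*y^2 + 32*y + 32) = (y - 4)*(y + 1)*(y + 2)*(y^3 - 7*y^2 + 8*y + 16) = (y - 4)^2*(y + 1)*(y + 2)*(y^2 - 3*y - 4) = (y - 4)^2*(y + 1)^2*(y + 2)*(y - 4)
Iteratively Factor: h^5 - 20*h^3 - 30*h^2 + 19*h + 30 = (h + 1)*(h^4 - h^3 - 19*h^2 - 11*h + 30) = (h + 1)*(h + 3)*(h^3 - 4*h^2 - 7*h + 10) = (h - 1)*(h + 1)*(h + 3)*(h^2 - 3*h - 10) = (h - 1)*(h + 1)*(h + 2)*(h + 3)*(h - 5)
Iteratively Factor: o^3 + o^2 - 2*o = (o - 1)*(o^2 + 2*o) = o*(o - 1)*(o + 2)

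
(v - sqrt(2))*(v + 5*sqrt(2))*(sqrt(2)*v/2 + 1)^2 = v^4/2 + 3*sqrt(2)*v^3 + 4*v^2 - 6*sqrt(2)*v - 10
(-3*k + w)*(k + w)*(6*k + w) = -18*k^3 - 15*k^2*w + 4*k*w^2 + w^3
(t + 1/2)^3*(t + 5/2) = t^4 + 4*t^3 + 9*t^2/2 + 2*t + 5/16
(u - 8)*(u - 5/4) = u^2 - 37*u/4 + 10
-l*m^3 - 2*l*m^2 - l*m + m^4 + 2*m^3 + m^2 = m*(-l + m)*(m + 1)^2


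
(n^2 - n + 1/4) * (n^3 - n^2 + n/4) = n^5 - 2*n^4 + 3*n^3/2 - n^2/2 + n/16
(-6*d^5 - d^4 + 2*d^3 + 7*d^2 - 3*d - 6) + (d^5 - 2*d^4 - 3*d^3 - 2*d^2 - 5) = -5*d^5 - 3*d^4 - d^3 + 5*d^2 - 3*d - 11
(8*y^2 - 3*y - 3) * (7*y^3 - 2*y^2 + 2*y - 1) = 56*y^5 - 37*y^4 + y^3 - 8*y^2 - 3*y + 3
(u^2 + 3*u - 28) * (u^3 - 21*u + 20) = u^5 + 3*u^4 - 49*u^3 - 43*u^2 + 648*u - 560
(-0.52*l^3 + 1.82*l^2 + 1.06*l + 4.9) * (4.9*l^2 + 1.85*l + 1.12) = -2.548*l^5 + 7.956*l^4 + 7.9786*l^3 + 28.0094*l^2 + 10.2522*l + 5.488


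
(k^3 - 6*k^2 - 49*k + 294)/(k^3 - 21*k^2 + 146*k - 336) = (k + 7)/(k - 8)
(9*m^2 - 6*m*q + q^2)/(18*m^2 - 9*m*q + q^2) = (-3*m + q)/(-6*m + q)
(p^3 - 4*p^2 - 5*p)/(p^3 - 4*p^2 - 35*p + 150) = p*(p + 1)/(p^2 + p - 30)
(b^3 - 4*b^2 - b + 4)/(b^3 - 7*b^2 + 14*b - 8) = (b + 1)/(b - 2)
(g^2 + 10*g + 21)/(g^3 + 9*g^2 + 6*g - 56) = (g + 3)/(g^2 + 2*g - 8)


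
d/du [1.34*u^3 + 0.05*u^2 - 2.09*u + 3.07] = 4.02*u^2 + 0.1*u - 2.09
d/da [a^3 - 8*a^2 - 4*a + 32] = 3*a^2 - 16*a - 4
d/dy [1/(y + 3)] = -1/(y + 3)^2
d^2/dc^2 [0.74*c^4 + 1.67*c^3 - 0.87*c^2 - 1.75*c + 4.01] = 8.88*c^2 + 10.02*c - 1.74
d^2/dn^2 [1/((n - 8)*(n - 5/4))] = 8*(16*(n - 8)^2 + 4*(n - 8)*(4*n - 5) + (4*n - 5)^2)/((n - 8)^3*(4*n - 5)^3)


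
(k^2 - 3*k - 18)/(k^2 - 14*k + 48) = (k + 3)/(k - 8)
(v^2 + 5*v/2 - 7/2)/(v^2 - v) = (v + 7/2)/v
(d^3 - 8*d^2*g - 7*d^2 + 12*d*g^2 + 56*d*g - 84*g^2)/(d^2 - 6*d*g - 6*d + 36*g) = (d^2 - 2*d*g - 7*d + 14*g)/(d - 6)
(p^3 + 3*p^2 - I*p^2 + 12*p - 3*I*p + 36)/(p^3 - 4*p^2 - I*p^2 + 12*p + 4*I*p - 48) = (p + 3)/(p - 4)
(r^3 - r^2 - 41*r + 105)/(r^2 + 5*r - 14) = (r^2 - 8*r + 15)/(r - 2)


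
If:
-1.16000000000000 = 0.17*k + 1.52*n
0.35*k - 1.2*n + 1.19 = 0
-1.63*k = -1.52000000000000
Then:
No Solution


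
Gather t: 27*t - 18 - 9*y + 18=27*t - 9*y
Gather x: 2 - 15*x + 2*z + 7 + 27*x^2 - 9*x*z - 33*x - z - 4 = 27*x^2 + x*(-9*z - 48) + z + 5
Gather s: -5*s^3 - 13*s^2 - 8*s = -5*s^3 - 13*s^2 - 8*s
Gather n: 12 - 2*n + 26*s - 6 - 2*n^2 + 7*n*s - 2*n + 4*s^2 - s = -2*n^2 + n*(7*s - 4) + 4*s^2 + 25*s + 6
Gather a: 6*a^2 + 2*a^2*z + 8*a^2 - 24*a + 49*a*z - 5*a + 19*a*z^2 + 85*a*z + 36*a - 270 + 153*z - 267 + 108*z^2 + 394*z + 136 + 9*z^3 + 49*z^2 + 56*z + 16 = a^2*(2*z + 14) + a*(19*z^2 + 134*z + 7) + 9*z^3 + 157*z^2 + 603*z - 385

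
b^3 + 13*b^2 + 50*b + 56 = (b + 2)*(b + 4)*(b + 7)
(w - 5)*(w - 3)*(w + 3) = w^3 - 5*w^2 - 9*w + 45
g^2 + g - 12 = (g - 3)*(g + 4)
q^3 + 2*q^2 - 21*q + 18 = (q - 3)*(q - 1)*(q + 6)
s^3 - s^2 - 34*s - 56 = (s - 7)*(s + 2)*(s + 4)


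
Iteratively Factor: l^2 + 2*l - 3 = (l - 1)*(l + 3)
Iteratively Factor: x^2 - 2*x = (x - 2)*(x)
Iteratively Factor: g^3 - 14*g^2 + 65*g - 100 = (g - 5)*(g^2 - 9*g + 20) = (g - 5)^2*(g - 4)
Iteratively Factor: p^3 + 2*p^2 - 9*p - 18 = (p + 3)*(p^2 - p - 6) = (p - 3)*(p + 3)*(p + 2)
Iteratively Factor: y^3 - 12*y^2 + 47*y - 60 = (y - 4)*(y^2 - 8*y + 15) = (y - 5)*(y - 4)*(y - 3)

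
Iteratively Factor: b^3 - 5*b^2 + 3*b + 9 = (b - 3)*(b^2 - 2*b - 3) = (b - 3)^2*(b + 1)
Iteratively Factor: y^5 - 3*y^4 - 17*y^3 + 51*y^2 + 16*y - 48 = (y - 4)*(y^4 + y^3 - 13*y^2 - y + 12) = (y - 4)*(y - 3)*(y^3 + 4*y^2 - y - 4) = (y - 4)*(y - 3)*(y + 4)*(y^2 - 1) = (y - 4)*(y - 3)*(y - 1)*(y + 4)*(y + 1)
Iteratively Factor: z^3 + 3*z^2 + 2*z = (z + 2)*(z^2 + z) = (z + 1)*(z + 2)*(z)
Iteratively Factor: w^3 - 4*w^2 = (w - 4)*(w^2) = w*(w - 4)*(w)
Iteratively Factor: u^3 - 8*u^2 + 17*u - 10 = (u - 2)*(u^2 - 6*u + 5) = (u - 5)*(u - 2)*(u - 1)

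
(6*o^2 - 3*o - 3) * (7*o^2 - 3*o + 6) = 42*o^4 - 39*o^3 + 24*o^2 - 9*o - 18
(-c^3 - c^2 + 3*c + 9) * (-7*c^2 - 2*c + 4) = 7*c^5 + 9*c^4 - 23*c^3 - 73*c^2 - 6*c + 36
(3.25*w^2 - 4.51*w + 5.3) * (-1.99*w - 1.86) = -6.4675*w^3 + 2.9299*w^2 - 2.1584*w - 9.858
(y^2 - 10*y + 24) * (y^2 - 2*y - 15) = y^4 - 12*y^3 + 29*y^2 + 102*y - 360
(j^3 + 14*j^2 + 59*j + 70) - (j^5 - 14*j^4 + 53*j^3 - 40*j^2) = -j^5 + 14*j^4 - 52*j^3 + 54*j^2 + 59*j + 70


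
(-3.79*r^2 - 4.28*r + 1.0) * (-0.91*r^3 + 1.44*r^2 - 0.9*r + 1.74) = 3.4489*r^5 - 1.5628*r^4 - 3.6622*r^3 - 1.3026*r^2 - 8.3472*r + 1.74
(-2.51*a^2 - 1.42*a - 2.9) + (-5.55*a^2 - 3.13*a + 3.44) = -8.06*a^2 - 4.55*a + 0.54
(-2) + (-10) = -12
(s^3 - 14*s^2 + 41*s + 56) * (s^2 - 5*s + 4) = s^5 - 19*s^4 + 115*s^3 - 205*s^2 - 116*s + 224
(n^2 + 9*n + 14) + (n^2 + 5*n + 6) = 2*n^2 + 14*n + 20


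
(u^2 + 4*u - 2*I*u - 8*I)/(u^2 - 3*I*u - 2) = (u + 4)/(u - I)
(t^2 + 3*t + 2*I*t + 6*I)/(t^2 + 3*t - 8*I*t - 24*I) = (t + 2*I)/(t - 8*I)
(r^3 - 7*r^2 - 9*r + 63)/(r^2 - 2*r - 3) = (r^2 - 4*r - 21)/(r + 1)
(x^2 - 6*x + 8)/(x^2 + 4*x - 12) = (x - 4)/(x + 6)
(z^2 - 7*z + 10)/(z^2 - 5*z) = (z - 2)/z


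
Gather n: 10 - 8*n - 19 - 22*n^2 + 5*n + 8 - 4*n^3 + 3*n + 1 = -4*n^3 - 22*n^2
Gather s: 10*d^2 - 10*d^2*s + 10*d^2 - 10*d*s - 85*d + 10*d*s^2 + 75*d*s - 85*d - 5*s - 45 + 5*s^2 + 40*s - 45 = 20*d^2 - 170*d + s^2*(10*d + 5) + s*(-10*d^2 + 65*d + 35) - 90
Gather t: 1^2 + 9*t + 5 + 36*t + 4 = 45*t + 10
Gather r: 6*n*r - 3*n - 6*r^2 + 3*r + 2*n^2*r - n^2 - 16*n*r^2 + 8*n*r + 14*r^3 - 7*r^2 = -n^2 - 3*n + 14*r^3 + r^2*(-16*n - 13) + r*(2*n^2 + 14*n + 3)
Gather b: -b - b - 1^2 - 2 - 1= -2*b - 4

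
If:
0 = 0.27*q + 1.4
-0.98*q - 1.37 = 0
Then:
No Solution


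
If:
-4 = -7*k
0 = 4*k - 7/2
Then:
No Solution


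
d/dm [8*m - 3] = 8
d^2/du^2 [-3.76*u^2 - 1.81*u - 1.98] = -7.52000000000000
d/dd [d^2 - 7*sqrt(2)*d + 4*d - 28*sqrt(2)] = 2*d - 7*sqrt(2) + 4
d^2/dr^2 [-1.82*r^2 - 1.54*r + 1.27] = -3.64000000000000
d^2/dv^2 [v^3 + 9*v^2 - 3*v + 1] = 6*v + 18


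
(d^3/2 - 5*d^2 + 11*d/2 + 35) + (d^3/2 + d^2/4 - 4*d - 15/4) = d^3 - 19*d^2/4 + 3*d/2 + 125/4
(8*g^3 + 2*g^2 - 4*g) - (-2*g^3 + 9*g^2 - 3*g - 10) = 10*g^3 - 7*g^2 - g + 10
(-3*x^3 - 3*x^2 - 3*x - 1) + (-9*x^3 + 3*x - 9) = -12*x^3 - 3*x^2 - 10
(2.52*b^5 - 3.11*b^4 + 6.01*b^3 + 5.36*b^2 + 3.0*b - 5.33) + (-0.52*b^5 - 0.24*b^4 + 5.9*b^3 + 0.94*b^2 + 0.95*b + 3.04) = 2.0*b^5 - 3.35*b^4 + 11.91*b^3 + 6.3*b^2 + 3.95*b - 2.29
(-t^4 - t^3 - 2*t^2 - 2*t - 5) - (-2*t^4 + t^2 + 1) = t^4 - t^3 - 3*t^2 - 2*t - 6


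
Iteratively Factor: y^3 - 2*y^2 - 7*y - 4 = (y - 4)*(y^2 + 2*y + 1) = (y - 4)*(y + 1)*(y + 1)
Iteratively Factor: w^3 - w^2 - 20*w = (w + 4)*(w^2 - 5*w) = (w - 5)*(w + 4)*(w)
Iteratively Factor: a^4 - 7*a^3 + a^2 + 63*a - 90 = (a - 2)*(a^3 - 5*a^2 - 9*a + 45) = (a - 3)*(a - 2)*(a^2 - 2*a - 15) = (a - 3)*(a - 2)*(a + 3)*(a - 5)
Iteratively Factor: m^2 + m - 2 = (m - 1)*(m + 2)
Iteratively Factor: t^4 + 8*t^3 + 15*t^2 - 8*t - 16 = (t - 1)*(t^3 + 9*t^2 + 24*t + 16) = (t - 1)*(t + 4)*(t^2 + 5*t + 4) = (t - 1)*(t + 4)^2*(t + 1)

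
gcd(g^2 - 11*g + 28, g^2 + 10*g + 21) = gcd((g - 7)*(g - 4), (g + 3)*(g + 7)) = 1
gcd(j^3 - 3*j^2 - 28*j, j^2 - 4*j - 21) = j - 7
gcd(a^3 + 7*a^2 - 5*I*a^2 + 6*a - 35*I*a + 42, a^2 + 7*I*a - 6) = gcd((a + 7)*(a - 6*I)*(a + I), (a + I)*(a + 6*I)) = a + I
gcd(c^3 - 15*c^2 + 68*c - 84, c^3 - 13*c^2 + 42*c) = c^2 - 13*c + 42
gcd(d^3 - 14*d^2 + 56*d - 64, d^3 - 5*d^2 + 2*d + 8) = d^2 - 6*d + 8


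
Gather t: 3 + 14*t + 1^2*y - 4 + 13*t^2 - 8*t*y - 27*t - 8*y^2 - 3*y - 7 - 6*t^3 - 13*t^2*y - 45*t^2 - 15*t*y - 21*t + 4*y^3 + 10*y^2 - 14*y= -6*t^3 + t^2*(-13*y - 32) + t*(-23*y - 34) + 4*y^3 + 2*y^2 - 16*y - 8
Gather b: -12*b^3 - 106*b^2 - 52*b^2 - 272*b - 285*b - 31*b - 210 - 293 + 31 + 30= -12*b^3 - 158*b^2 - 588*b - 442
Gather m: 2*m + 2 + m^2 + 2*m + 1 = m^2 + 4*m + 3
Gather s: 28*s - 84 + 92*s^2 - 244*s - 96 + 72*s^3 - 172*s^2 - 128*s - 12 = 72*s^3 - 80*s^2 - 344*s - 192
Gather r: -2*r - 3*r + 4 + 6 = 10 - 5*r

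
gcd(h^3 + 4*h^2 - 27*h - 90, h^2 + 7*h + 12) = h + 3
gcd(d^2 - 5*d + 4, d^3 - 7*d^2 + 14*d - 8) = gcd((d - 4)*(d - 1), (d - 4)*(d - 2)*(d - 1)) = d^2 - 5*d + 4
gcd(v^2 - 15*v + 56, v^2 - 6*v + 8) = 1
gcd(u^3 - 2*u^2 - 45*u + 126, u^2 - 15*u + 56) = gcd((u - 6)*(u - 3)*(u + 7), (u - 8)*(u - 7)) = 1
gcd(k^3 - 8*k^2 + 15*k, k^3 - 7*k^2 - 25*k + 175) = k - 5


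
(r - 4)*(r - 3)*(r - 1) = r^3 - 8*r^2 + 19*r - 12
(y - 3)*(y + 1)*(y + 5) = y^3 + 3*y^2 - 13*y - 15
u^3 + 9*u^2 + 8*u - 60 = (u - 2)*(u + 5)*(u + 6)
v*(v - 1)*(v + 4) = v^3 + 3*v^2 - 4*v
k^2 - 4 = (k - 2)*(k + 2)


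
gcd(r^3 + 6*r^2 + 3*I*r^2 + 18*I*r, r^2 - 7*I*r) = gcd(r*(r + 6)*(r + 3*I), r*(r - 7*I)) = r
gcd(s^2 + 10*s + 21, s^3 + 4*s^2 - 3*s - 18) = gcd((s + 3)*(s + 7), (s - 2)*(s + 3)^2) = s + 3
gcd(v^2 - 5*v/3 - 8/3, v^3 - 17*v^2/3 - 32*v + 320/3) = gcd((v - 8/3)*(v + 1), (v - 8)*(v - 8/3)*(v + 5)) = v - 8/3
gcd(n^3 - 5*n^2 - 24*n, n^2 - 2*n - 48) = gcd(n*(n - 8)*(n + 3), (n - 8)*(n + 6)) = n - 8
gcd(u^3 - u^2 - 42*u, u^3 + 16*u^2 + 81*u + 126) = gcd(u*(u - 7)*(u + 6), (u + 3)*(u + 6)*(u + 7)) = u + 6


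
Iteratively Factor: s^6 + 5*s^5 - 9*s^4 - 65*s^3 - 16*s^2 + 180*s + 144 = (s + 1)*(s^5 + 4*s^4 - 13*s^3 - 52*s^2 + 36*s + 144) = (s + 1)*(s + 3)*(s^4 + s^3 - 16*s^2 - 4*s + 48) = (s - 2)*(s + 1)*(s + 3)*(s^3 + 3*s^2 - 10*s - 24) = (s - 2)*(s + 1)*(s + 2)*(s + 3)*(s^2 + s - 12) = (s - 3)*(s - 2)*(s + 1)*(s + 2)*(s + 3)*(s + 4)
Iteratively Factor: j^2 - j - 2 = (j - 2)*(j + 1)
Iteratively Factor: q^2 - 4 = (q + 2)*(q - 2)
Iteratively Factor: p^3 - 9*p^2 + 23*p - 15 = (p - 3)*(p^2 - 6*p + 5) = (p - 3)*(p - 1)*(p - 5)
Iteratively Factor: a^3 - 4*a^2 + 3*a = (a - 3)*(a^2 - a) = (a - 3)*(a - 1)*(a)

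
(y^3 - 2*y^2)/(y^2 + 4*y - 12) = y^2/(y + 6)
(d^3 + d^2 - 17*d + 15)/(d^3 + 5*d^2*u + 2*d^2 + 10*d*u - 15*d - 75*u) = (d - 1)/(d + 5*u)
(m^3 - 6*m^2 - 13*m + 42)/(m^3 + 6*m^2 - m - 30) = (m - 7)/(m + 5)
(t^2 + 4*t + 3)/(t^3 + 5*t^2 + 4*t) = (t + 3)/(t*(t + 4))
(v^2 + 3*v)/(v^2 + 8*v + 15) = v/(v + 5)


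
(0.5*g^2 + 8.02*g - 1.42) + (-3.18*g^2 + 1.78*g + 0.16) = -2.68*g^2 + 9.8*g - 1.26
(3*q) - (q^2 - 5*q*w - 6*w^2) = -q^2 + 5*q*w + 3*q + 6*w^2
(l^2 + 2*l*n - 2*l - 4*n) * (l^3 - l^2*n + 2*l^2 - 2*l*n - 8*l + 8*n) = l^5 + l^4*n - 2*l^3*n^2 - 12*l^3 - 12*l^2*n + 16*l^2 + 24*l*n^2 + 16*l*n - 32*n^2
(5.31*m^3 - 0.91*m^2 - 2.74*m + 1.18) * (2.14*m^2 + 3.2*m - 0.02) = 11.3634*m^5 + 15.0446*m^4 - 8.8818*m^3 - 6.2246*m^2 + 3.8308*m - 0.0236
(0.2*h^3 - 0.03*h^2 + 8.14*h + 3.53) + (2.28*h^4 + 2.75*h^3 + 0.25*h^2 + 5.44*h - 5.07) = 2.28*h^4 + 2.95*h^3 + 0.22*h^2 + 13.58*h - 1.54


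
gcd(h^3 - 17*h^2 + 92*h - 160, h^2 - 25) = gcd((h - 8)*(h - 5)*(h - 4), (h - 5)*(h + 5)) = h - 5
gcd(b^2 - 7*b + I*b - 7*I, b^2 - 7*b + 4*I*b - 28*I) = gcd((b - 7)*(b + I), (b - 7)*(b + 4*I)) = b - 7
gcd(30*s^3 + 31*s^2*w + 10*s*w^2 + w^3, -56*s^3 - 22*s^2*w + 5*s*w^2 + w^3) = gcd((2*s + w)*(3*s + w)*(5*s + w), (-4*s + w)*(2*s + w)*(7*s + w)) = 2*s + w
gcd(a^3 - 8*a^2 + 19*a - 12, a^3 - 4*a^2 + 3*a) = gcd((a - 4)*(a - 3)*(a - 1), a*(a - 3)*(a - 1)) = a^2 - 4*a + 3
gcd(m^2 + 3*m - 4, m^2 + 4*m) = m + 4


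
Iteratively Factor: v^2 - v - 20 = (v - 5)*(v + 4)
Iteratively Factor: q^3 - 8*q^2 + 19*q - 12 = (q - 4)*(q^2 - 4*q + 3) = (q - 4)*(q - 3)*(q - 1)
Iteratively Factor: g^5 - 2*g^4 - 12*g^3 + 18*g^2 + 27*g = (g)*(g^4 - 2*g^3 - 12*g^2 + 18*g + 27) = g*(g - 3)*(g^3 + g^2 - 9*g - 9) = g*(g - 3)^2*(g^2 + 4*g + 3) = g*(g - 3)^2*(g + 3)*(g + 1)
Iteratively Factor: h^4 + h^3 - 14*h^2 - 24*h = (h - 4)*(h^3 + 5*h^2 + 6*h) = (h - 4)*(h + 2)*(h^2 + 3*h) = h*(h - 4)*(h + 2)*(h + 3)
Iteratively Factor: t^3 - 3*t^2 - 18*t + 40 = (t + 4)*(t^2 - 7*t + 10) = (t - 5)*(t + 4)*(t - 2)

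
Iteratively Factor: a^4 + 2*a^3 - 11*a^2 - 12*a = (a + 4)*(a^3 - 2*a^2 - 3*a) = (a - 3)*(a + 4)*(a^2 + a) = (a - 3)*(a + 1)*(a + 4)*(a)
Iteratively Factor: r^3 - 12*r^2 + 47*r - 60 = (r - 3)*(r^2 - 9*r + 20) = (r - 5)*(r - 3)*(r - 4)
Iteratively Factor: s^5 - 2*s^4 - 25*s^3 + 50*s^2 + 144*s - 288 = (s - 3)*(s^4 + s^3 - 22*s^2 - 16*s + 96) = (s - 3)*(s + 4)*(s^3 - 3*s^2 - 10*s + 24) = (s - 3)*(s - 2)*(s + 4)*(s^2 - s - 12) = (s - 4)*(s - 3)*(s - 2)*(s + 4)*(s + 3)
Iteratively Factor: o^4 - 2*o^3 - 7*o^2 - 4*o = (o + 1)*(o^3 - 3*o^2 - 4*o) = (o - 4)*(o + 1)*(o^2 + o) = (o - 4)*(o + 1)^2*(o)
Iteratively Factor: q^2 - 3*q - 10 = (q + 2)*(q - 5)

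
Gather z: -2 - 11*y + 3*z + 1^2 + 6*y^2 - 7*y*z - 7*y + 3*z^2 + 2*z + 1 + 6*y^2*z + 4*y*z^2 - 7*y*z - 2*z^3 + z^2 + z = 6*y^2 - 18*y - 2*z^3 + z^2*(4*y + 4) + z*(6*y^2 - 14*y + 6)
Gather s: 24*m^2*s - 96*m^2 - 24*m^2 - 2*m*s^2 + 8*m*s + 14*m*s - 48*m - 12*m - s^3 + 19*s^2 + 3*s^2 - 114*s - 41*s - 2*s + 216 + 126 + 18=-120*m^2 - 60*m - s^3 + s^2*(22 - 2*m) + s*(24*m^2 + 22*m - 157) + 360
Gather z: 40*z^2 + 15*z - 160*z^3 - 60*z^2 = -160*z^3 - 20*z^2 + 15*z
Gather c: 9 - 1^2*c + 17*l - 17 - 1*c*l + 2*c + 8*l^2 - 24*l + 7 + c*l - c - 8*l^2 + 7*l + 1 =0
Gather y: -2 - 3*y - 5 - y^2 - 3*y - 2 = -y^2 - 6*y - 9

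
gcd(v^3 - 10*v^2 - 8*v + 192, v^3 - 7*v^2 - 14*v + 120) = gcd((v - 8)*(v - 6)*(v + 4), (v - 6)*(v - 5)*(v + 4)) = v^2 - 2*v - 24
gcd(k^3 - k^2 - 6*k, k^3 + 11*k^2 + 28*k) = k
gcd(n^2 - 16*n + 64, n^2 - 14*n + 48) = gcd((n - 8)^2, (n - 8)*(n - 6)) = n - 8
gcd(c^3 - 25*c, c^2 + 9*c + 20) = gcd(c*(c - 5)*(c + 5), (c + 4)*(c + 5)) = c + 5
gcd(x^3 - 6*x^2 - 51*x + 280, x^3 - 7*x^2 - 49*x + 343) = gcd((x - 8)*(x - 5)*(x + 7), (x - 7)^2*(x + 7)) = x + 7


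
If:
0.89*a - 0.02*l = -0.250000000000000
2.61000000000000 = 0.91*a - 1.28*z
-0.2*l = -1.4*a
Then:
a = -0.33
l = -2.33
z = -2.28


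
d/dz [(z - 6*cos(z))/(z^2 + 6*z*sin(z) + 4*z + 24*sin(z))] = (-6*sqrt(2)*z^2*cos(z + pi/4) - z^2 + 24*z*sin(z) - 12*z*cos(z) + 36*z + 18*sin(2*z) + 24*sqrt(2)*sin(z + pi/4) + 144)/((z + 4)^2*(z + 6*sin(z))^2)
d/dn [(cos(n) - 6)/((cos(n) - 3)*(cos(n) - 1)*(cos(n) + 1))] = (75*cos(n) - 21*cos(2*n) + cos(3*n) - 15)/(2*(cos(n) - 3)^2*sin(n)^3)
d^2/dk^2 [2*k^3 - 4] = 12*k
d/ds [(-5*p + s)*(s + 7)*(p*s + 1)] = -p*(5*p - s)*(s + 7) - (5*p - s)*(p*s + 1) + (s + 7)*(p*s + 1)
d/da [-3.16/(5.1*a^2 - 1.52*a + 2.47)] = (32.232*a - 4.8032)/(5.1*a^2 - 1.52*a + 2.47)^2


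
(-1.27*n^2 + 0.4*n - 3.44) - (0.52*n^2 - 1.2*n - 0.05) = -1.79*n^2 + 1.6*n - 3.39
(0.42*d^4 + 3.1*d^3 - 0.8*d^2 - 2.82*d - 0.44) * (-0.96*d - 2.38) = -0.4032*d^5 - 3.9756*d^4 - 6.61*d^3 + 4.6112*d^2 + 7.134*d + 1.0472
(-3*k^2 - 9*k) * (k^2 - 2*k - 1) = -3*k^4 - 3*k^3 + 21*k^2 + 9*k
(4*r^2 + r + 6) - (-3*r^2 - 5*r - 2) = 7*r^2 + 6*r + 8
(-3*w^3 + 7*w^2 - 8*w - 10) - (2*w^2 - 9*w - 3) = -3*w^3 + 5*w^2 + w - 7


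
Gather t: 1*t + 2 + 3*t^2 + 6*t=3*t^2 + 7*t + 2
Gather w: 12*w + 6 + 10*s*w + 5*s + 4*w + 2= 5*s + w*(10*s + 16) + 8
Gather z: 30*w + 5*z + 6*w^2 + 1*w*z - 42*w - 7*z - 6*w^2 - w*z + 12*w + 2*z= 0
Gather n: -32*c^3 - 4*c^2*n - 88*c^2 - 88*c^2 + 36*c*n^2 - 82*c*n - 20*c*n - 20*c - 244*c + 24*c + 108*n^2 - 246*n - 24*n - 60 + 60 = -32*c^3 - 176*c^2 - 240*c + n^2*(36*c + 108) + n*(-4*c^2 - 102*c - 270)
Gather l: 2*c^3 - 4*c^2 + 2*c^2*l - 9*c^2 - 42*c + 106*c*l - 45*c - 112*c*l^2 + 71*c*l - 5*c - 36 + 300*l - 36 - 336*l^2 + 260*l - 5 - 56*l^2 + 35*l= 2*c^3 - 13*c^2 - 92*c + l^2*(-112*c - 392) + l*(2*c^2 + 177*c + 595) - 77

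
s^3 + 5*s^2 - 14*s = s*(s - 2)*(s + 7)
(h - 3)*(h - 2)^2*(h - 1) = h^4 - 8*h^3 + 23*h^2 - 28*h + 12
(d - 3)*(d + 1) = d^2 - 2*d - 3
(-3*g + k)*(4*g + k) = -12*g^2 + g*k + k^2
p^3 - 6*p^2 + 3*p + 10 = (p - 5)*(p - 2)*(p + 1)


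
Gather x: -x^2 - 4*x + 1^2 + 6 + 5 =-x^2 - 4*x + 12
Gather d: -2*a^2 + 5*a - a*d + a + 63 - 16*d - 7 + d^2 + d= -2*a^2 + 6*a + d^2 + d*(-a - 15) + 56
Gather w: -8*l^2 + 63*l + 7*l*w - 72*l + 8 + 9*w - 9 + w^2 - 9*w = -8*l^2 + 7*l*w - 9*l + w^2 - 1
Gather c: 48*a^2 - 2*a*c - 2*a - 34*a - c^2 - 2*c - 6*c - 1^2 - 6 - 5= 48*a^2 - 36*a - c^2 + c*(-2*a - 8) - 12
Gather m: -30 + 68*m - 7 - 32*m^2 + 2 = -32*m^2 + 68*m - 35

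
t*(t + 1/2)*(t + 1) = t^3 + 3*t^2/2 + t/2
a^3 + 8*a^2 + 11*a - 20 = (a - 1)*(a + 4)*(a + 5)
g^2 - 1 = (g - 1)*(g + 1)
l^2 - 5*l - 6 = (l - 6)*(l + 1)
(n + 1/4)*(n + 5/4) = n^2 + 3*n/2 + 5/16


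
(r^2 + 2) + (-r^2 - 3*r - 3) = -3*r - 1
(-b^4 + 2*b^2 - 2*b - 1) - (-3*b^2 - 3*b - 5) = -b^4 + 5*b^2 + b + 4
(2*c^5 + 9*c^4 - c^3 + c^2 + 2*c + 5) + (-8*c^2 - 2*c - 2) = 2*c^5 + 9*c^4 - c^3 - 7*c^2 + 3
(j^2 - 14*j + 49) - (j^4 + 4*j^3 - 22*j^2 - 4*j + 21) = -j^4 - 4*j^3 + 23*j^2 - 10*j + 28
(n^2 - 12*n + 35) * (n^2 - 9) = n^4 - 12*n^3 + 26*n^2 + 108*n - 315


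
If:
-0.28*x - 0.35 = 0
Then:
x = -1.25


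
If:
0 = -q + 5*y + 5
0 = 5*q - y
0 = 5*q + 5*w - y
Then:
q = -5/24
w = 0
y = -25/24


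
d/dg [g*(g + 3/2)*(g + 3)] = 3*g^2 + 9*g + 9/2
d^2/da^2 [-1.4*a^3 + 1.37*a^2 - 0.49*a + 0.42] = 2.74 - 8.4*a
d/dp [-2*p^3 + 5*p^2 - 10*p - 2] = -6*p^2 + 10*p - 10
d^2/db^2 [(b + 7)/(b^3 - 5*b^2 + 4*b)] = 2*(3*b^5 + 27*b^4 - 259*b^3 + 609*b^2 - 420*b + 112)/(b^3*(b^6 - 15*b^5 + 87*b^4 - 245*b^3 + 348*b^2 - 240*b + 64))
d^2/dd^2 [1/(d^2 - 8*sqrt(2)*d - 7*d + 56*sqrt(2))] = 2*(-d^2 + 7*d + 8*sqrt(2)*d + (-2*d + 7 + 8*sqrt(2))^2 - 56*sqrt(2))/(d^2 - 8*sqrt(2)*d - 7*d + 56*sqrt(2))^3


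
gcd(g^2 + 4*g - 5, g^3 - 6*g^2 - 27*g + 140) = g + 5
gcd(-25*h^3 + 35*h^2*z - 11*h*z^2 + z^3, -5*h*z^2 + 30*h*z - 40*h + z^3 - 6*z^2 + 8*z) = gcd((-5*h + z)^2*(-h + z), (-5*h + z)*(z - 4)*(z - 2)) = -5*h + z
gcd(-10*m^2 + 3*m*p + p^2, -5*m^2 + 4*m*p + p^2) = 5*m + p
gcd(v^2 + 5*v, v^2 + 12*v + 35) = v + 5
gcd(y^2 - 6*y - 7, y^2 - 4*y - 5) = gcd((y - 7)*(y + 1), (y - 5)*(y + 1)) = y + 1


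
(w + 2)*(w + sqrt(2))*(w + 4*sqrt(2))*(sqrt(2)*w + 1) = sqrt(2)*w^4 + 2*sqrt(2)*w^3 + 11*w^3 + 13*sqrt(2)*w^2 + 22*w^2 + 8*w + 26*sqrt(2)*w + 16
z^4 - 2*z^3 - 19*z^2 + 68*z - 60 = (z - 3)*(z - 2)^2*(z + 5)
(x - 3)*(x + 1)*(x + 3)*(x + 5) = x^4 + 6*x^3 - 4*x^2 - 54*x - 45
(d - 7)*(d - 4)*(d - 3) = d^3 - 14*d^2 + 61*d - 84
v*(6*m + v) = 6*m*v + v^2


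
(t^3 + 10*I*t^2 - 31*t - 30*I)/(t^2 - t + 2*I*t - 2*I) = (t^2 + 8*I*t - 15)/(t - 1)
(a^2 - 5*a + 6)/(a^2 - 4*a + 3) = (a - 2)/(a - 1)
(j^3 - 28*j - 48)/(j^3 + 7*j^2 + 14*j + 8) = (j - 6)/(j + 1)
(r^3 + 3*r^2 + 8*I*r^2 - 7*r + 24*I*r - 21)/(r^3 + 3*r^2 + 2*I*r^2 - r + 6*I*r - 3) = (r + 7*I)/(r + I)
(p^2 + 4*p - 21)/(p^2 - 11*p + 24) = (p + 7)/(p - 8)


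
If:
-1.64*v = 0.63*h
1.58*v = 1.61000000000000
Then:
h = -2.65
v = 1.02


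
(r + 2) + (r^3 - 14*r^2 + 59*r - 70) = r^3 - 14*r^2 + 60*r - 68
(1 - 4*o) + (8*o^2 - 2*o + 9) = 8*o^2 - 6*o + 10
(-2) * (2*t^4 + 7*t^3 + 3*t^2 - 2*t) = -4*t^4 - 14*t^3 - 6*t^2 + 4*t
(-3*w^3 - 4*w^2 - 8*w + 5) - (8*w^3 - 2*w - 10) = -11*w^3 - 4*w^2 - 6*w + 15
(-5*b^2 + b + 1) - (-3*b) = -5*b^2 + 4*b + 1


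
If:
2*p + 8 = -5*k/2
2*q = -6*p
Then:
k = 4*q/15 - 16/5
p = -q/3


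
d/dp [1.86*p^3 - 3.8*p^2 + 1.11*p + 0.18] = 5.58*p^2 - 7.6*p + 1.11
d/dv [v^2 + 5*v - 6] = 2*v + 5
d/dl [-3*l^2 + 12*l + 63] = 12 - 6*l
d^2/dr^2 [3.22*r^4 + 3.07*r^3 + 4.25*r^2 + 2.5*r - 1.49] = 38.64*r^2 + 18.42*r + 8.5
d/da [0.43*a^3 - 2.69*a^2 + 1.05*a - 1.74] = 1.29*a^2 - 5.38*a + 1.05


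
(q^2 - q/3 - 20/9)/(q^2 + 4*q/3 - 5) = (q + 4/3)/(q + 3)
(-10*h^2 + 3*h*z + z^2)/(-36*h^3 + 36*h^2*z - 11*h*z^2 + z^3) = (5*h + z)/(18*h^2 - 9*h*z + z^2)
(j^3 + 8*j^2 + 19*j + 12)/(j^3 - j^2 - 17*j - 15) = (j + 4)/(j - 5)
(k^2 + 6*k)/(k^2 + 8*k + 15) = k*(k + 6)/(k^2 + 8*k + 15)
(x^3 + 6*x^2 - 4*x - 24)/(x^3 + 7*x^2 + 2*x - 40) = (x^2 + 8*x + 12)/(x^2 + 9*x + 20)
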